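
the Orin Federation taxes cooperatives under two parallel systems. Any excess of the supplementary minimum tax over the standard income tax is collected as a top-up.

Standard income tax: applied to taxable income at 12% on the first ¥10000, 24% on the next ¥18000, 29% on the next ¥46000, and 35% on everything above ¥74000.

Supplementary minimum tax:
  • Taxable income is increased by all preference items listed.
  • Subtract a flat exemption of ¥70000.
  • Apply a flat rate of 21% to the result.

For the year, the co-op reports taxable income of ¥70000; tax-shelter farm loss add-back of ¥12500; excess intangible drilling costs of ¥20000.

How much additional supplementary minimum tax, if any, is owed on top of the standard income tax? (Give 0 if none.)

Standard income tax:
  ¥10000 × 12% = ¥1200
  ¥18000 × 24% = ¥4320
  ¥42000 × 29% = ¥12180
  → ¥17700

Supplementary minimum tax:
  Adjusted income: ¥70000 + ¥12500 + ¥20000 = ¥102500
  Less exemption ¥70000 → base ¥32500
  ¥32500 × 21% = ¥6825

¥6825 ≤ ¥17700, so no add-on is due.

¥0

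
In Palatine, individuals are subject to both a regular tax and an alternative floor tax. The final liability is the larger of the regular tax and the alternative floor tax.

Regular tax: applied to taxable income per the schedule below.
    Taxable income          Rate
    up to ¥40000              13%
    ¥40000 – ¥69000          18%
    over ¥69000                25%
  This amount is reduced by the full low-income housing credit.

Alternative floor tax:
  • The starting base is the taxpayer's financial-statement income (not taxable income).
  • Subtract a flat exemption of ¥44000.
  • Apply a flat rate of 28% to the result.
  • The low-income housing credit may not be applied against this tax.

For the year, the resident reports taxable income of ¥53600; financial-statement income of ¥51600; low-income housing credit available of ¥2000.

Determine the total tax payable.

Regular tax:
  ¥40000 × 13% = ¥5200
  ¥13600 × 18% = ¥2448
  → ¥7648
  Less low-income housing credit ¥2000 → ¥5648

Alternative floor tax:
  Base (financial-statement income): ¥51600
  Less exemption ¥44000 → base ¥7600
  ¥7600 × 28% = ¥2128

¥5648 > ¥2128, so the regular tax governs.

¥5648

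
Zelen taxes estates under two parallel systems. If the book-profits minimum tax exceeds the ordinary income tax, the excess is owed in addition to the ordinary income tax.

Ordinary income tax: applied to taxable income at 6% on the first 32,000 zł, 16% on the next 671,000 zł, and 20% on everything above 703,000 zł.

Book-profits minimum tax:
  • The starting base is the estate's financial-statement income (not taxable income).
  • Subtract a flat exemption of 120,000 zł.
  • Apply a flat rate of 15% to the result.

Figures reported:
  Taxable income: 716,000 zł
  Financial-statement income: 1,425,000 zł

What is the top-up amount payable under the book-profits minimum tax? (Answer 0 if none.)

83,870 zł

Ordinary income tax:
  32,000 zł × 6% = 1,920 zł
  671,000 zł × 16% = 107,360 zł
  13,000 zł × 20% = 2,600 zł
  → 111,880 zł

Book-profits minimum tax:
  Base (financial-statement income): 1,425,000 zł
  Less exemption 120,000 zł → base 1,305,000 zł
  1,305,000 zł × 15% = 195,750 zł

Excess of book-profits minimum tax over ordinary income tax: 195,750 zł − 111,880 zł = 83,870 zł.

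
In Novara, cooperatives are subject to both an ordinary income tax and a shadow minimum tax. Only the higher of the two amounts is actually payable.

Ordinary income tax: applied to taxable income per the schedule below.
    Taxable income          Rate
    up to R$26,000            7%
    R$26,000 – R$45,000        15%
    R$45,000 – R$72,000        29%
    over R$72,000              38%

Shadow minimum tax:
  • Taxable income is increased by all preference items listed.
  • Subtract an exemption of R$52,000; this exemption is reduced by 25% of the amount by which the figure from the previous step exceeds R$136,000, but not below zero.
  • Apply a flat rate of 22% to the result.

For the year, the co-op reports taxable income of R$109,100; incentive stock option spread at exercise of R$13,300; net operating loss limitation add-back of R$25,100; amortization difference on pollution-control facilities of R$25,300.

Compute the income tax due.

R$28,600

Ordinary income tax:
  R$26,000 × 7% = R$1,820
  R$19,000 × 15% = R$2,850
  R$27,000 × 29% = R$7,830
  R$37,100 × 38% = R$14,098
  → R$26,598

Shadow minimum tax:
  Adjusted income: R$109,100 + R$13,300 + R$25,100 + R$25,300 = R$172,800
  Exemption: R$52,000 − 25% × (R$172,800 − R$136,000) = R$52,000 − R$9,200 = R$42,800
  Base: R$172,800 − R$42,800 = R$130,000
  R$130,000 × 22% = R$28,600

R$28,600 > R$26,598, so the shadow minimum tax is the binding amount.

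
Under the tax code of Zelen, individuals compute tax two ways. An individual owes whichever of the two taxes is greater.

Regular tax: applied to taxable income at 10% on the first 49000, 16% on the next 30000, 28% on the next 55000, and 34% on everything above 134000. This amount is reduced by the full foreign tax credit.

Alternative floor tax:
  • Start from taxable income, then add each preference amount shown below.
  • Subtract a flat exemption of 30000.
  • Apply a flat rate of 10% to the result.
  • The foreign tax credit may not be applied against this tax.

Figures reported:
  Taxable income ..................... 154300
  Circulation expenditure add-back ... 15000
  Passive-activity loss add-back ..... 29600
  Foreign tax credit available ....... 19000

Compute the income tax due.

Regular tax:
  49000 × 10% = 4900
  30000 × 16% = 4800
  55000 × 28% = 15400
  20300 × 34% = 6902
  → 32002
  Less foreign tax credit 19000 → 13002

Alternative floor tax:
  Adjusted income: 154300 + 15000 + 29600 = 198900
  Less exemption 30000 → base 168900
  168900 × 10% = 16890

16890 > 13002, so the alternative floor tax is the binding amount.

16890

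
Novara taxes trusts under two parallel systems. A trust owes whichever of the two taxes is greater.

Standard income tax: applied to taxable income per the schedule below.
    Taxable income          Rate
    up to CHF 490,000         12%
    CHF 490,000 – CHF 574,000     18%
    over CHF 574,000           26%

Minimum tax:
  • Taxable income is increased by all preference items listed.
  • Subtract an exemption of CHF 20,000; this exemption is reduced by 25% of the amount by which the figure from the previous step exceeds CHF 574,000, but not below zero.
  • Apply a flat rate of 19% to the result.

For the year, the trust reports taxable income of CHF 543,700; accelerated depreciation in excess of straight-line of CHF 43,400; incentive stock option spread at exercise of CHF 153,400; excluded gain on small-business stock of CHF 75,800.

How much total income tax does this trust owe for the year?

Standard income tax:
  CHF 490,000 × 12% = CHF 58,800
  CHF 53,700 × 18% = CHF 9,666
  → CHF 68,466

Minimum tax:
  Adjusted income: CHF 543,700 + CHF 43,400 + CHF 153,400 + CHF 75,800 = CHF 816,300
  Exemption: 25% × (CHF 816,300 − CHF 574,000) = CHF 60,575 ≥ CHF 20,000, so the exemption is fully phased out
  Base: CHF 816,300 − CHF 0 = CHF 816,300
  CHF 816,300 × 19% = CHF 155,097

CHF 155,097 > CHF 68,466, so the minimum tax is the binding amount.

CHF 155,097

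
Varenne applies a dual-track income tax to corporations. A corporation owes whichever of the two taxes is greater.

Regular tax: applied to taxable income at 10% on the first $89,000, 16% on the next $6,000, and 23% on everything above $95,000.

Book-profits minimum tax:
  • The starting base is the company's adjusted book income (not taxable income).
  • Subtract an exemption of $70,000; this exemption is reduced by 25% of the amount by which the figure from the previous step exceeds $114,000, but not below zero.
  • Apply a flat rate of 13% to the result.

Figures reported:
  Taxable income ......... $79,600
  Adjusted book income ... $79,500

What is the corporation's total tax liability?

$7,960

Regular tax:
  $79,600 × 10% = $7,960

Book-profits minimum tax:
  Base (adjusted book income): $79,500
  Exemption: $79,500 ≤ $114,000, so full $70,000 applies
  Base: $79,500 − $70,000 = $9,500
  $9,500 × 13% = $1,235

$7,960 > $1,235, so the regular tax governs.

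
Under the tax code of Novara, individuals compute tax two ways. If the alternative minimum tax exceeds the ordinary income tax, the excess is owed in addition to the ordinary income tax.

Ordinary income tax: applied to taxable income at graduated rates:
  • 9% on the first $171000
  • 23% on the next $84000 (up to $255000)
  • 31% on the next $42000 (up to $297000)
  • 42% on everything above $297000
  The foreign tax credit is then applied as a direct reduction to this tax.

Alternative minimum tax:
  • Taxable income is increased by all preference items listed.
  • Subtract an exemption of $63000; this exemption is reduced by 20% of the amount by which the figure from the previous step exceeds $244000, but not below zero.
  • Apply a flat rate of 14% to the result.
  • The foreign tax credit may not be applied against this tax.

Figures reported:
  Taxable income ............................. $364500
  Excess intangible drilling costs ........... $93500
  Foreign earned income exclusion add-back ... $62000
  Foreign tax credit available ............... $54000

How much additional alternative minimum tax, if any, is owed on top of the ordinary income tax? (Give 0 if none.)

Alternative minimum tax:
  Adjusted income: $364500 + $93500 + $62000 = $520000
  Exemption: $63000 − 20% × ($520000 − $244000) = $63000 − $55200 = $7800
  Base: $520000 − $7800 = $512200
  $512200 × 14% = $71708

Ordinary income tax:
  $171000 × 9% = $15390
  $84000 × 23% = $19320
  $42000 × 31% = $13020
  $67500 × 42% = $28350
  → $76080
  Less foreign tax credit $54000 → $22080

Excess of alternative minimum tax over ordinary income tax: $71708 − $22080 = $49628.

$49628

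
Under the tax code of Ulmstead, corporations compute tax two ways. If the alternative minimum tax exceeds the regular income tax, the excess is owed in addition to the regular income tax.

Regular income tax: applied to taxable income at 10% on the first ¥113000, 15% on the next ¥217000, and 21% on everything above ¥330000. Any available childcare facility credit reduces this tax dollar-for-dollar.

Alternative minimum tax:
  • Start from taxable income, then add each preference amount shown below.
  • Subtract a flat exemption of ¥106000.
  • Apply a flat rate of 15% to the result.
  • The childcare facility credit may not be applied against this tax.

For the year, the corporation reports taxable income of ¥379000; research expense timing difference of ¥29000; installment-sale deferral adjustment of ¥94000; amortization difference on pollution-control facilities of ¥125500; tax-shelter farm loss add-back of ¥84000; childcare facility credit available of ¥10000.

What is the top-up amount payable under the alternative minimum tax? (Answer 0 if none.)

Alternative minimum tax:
  Adjusted income: ¥379000 + ¥29000 + ¥94000 + ¥125500 + ¥84000 = ¥711500
  Less exemption ¥106000 → base ¥605500
  ¥605500 × 15% = ¥90825

Regular income tax:
  ¥113000 × 10% = ¥11300
  ¥217000 × 15% = ¥32550
  ¥49000 × 21% = ¥10290
  → ¥54140
  Less childcare facility credit ¥10000 → ¥44140

Excess of alternative minimum tax over regular income tax: ¥90825 − ¥44140 = ¥46685.

¥46685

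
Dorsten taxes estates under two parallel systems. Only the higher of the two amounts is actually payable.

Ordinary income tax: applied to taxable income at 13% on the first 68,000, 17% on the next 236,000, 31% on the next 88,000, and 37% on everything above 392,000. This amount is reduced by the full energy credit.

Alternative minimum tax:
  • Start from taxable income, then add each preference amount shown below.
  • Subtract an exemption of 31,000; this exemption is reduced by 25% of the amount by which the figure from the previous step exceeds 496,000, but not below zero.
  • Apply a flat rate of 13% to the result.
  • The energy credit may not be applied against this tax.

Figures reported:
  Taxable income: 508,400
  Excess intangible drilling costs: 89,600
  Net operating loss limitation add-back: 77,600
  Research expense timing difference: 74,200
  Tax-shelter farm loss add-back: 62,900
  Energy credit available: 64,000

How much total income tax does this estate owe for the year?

105,651

Alternative minimum tax:
  Adjusted income: 508,400 + 89,600 + 77,600 + 74,200 + 62,900 = 812,700
  Exemption: 25% × (812,700 − 496,000) = 79,175 ≥ 31,000, so the exemption is fully phased out
  Base: 812,700 − 0 = 812,700
  812,700 × 13% = 105,651

Ordinary income tax:
  68,000 × 13% = 8,840
  236,000 × 17% = 40,120
  88,000 × 31% = 27,280
  116,400 × 37% = 43,068
  → 119,308
  Less energy credit 64,000 → 55,308

105,651 > 55,308, so the alternative minimum tax is the binding amount.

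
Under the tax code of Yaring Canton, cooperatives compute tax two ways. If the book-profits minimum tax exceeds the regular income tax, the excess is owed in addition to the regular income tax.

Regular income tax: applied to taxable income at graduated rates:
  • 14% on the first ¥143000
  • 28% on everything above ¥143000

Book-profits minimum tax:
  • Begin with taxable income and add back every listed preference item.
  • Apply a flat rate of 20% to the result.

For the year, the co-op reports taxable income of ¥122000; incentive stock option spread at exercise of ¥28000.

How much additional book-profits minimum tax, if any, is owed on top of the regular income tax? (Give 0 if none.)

¥12920

Regular income tax:
  ¥122000 × 14% = ¥17080

Book-profits minimum tax:
  Adjusted income: ¥122000 + ¥28000 = ¥150000
  ¥150000 × 20% = ¥30000

Excess of book-profits minimum tax over regular income tax: ¥30000 − ¥17080 = ¥12920.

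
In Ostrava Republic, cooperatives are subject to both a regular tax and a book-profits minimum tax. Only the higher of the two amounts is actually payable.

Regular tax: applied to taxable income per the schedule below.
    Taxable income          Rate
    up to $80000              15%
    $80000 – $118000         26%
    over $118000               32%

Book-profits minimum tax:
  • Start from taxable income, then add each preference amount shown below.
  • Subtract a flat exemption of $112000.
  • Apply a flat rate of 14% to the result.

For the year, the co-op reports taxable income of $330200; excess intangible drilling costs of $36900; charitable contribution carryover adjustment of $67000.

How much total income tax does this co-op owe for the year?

Book-profits minimum tax:
  Adjusted income: $330200 + $36900 + $67000 = $434100
  Less exemption $112000 → base $322100
  $322100 × 14% = $45094

Regular tax:
  $80000 × 15% = $12000
  $38000 × 26% = $9880
  $212200 × 32% = $67904
  → $89784

$89784 > $45094, so the regular tax governs.

$89784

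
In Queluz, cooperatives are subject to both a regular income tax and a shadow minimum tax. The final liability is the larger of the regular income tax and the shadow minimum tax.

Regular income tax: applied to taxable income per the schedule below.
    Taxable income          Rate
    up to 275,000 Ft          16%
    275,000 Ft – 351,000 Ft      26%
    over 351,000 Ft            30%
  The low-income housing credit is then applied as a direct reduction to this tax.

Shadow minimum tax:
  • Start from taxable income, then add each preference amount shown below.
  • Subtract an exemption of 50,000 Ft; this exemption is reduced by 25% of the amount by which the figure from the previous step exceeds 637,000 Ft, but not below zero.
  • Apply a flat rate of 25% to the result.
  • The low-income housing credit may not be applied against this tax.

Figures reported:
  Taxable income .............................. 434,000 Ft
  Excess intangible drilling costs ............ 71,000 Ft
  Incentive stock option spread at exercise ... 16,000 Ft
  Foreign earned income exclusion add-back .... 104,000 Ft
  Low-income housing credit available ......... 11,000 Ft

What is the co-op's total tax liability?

Shadow minimum tax:
  Adjusted income: 434,000 Ft + 71,000 Ft + 16,000 Ft + 104,000 Ft = 625,000 Ft
  Exemption: 625,000 Ft ≤ 637,000 Ft, so full 50,000 Ft applies
  Base: 625,000 Ft − 50,000 Ft = 575,000 Ft
  575,000 Ft × 25% = 143,750 Ft

Regular income tax:
  275,000 Ft × 16% = 44,000 Ft
  76,000 Ft × 26% = 19,760 Ft
  83,000 Ft × 30% = 24,900 Ft
  → 88,660 Ft
  Less low-income housing credit 11,000 Ft → 77,660 Ft

143,750 Ft > 77,660 Ft, so the shadow minimum tax is the binding amount.

143,750 Ft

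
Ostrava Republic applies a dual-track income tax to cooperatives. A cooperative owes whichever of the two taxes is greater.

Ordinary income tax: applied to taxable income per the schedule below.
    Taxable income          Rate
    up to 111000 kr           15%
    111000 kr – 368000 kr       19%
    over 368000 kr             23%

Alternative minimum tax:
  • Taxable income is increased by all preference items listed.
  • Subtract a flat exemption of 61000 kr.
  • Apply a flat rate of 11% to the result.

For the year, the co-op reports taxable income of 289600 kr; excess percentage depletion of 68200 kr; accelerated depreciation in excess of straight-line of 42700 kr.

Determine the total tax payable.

Ordinary income tax:
  111000 kr × 15% = 16650 kr
  178600 kr × 19% = 33934 kr
  → 50584 kr

Alternative minimum tax:
  Adjusted income: 289600 kr + 68200 kr + 42700 kr = 400500 kr
  Less exemption 61000 kr → base 339500 kr
  339500 kr × 11% = 37345 kr

50584 kr > 37345 kr, so the ordinary income tax governs.

50584 kr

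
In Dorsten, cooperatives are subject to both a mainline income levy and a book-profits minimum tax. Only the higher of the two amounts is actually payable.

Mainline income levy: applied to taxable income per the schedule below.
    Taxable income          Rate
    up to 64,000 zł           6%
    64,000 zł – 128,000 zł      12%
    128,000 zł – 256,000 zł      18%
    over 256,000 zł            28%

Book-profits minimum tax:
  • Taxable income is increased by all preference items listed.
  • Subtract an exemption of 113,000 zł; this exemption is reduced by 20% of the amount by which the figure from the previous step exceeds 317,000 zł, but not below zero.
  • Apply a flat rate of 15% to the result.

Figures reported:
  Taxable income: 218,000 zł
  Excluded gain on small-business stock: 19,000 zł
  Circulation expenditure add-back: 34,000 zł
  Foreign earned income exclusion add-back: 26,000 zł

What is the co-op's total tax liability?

27,720 zł

Book-profits minimum tax:
  Adjusted income: 218,000 zł + 19,000 zł + 34,000 zł + 26,000 zł = 297,000 zł
  Exemption: 297,000 zł ≤ 317,000 zł, so full 113,000 zł applies
  Base: 297,000 zł − 113,000 zł = 184,000 zł
  184,000 zł × 15% = 27,600 zł

Mainline income levy:
  64,000 zł × 6% = 3,840 zł
  64,000 zł × 12% = 7,680 zł
  90,000 zł × 18% = 16,200 zł
  → 27,720 zł

27,720 zł > 27,600 zł, so the mainline income levy governs.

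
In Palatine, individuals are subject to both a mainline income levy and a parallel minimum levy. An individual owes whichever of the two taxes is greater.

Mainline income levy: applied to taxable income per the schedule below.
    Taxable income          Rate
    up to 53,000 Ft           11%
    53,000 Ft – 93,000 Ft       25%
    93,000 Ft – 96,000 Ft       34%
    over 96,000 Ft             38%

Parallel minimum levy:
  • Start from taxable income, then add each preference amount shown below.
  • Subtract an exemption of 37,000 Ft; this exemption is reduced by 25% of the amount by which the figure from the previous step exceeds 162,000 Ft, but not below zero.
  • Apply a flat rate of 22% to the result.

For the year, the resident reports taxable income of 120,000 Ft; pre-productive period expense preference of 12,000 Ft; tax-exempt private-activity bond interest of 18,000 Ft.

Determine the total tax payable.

Mainline income levy:
  53,000 Ft × 11% = 5,830 Ft
  40,000 Ft × 25% = 10,000 Ft
  3,000 Ft × 34% = 1,020 Ft
  24,000 Ft × 38% = 9,120 Ft
  → 25,970 Ft

Parallel minimum levy:
  Adjusted income: 120,000 Ft + 12,000 Ft + 18,000 Ft = 150,000 Ft
  Exemption: 150,000 Ft ≤ 162,000 Ft, so full 37,000 Ft applies
  Base: 150,000 Ft − 37,000 Ft = 113,000 Ft
  113,000 Ft × 22% = 24,860 Ft

25,970 Ft > 24,860 Ft, so the mainline income levy governs.

25,970 Ft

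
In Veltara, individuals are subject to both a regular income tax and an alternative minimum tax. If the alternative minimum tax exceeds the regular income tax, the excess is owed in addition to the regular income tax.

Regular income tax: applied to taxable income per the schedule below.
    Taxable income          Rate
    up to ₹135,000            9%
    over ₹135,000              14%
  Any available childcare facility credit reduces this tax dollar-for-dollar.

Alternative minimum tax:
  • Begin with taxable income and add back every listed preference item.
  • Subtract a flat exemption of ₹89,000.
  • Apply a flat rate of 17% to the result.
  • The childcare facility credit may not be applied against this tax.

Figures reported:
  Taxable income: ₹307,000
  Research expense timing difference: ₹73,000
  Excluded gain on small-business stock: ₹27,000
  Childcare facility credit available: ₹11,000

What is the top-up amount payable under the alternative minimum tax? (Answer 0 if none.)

₹28,830

Regular income tax:
  ₹135,000 × 9% = ₹12,150
  ₹172,000 × 14% = ₹24,080
  → ₹36,230
  Less childcare facility credit ₹11,000 → ₹25,230

Alternative minimum tax:
  Adjusted income: ₹307,000 + ₹73,000 + ₹27,000 = ₹407,000
  Less exemption ₹89,000 → base ₹318,000
  ₹318,000 × 17% = ₹54,060

Excess of alternative minimum tax over regular income tax: ₹54,060 − ₹25,230 = ₹28,830.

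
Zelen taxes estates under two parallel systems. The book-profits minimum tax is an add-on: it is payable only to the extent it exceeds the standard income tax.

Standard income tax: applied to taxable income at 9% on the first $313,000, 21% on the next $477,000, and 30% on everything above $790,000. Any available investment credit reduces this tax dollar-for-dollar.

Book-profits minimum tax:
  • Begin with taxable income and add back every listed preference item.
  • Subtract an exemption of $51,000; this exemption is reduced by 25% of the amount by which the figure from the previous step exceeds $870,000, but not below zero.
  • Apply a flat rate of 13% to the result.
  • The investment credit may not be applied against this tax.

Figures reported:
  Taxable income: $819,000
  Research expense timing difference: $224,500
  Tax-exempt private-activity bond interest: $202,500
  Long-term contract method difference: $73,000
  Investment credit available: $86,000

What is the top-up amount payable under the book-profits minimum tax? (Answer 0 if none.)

$120,430

Book-profits minimum tax:
  Adjusted income: $819,000 + $224,500 + $202,500 + $73,000 = $1,319,000
  Exemption: 25% × ($1,319,000 − $870,000) = $112,250 ≥ $51,000, so the exemption is fully phased out
  Base: $1,319,000 − $0 = $1,319,000
  $1,319,000 × 13% = $171,470

Standard income tax:
  $313,000 × 9% = $28,170
  $477,000 × 21% = $100,170
  $29,000 × 30% = $8,700
  → $137,040
  Less investment credit $86,000 → $51,040

Excess of book-profits minimum tax over standard income tax: $171,470 − $51,040 = $120,430.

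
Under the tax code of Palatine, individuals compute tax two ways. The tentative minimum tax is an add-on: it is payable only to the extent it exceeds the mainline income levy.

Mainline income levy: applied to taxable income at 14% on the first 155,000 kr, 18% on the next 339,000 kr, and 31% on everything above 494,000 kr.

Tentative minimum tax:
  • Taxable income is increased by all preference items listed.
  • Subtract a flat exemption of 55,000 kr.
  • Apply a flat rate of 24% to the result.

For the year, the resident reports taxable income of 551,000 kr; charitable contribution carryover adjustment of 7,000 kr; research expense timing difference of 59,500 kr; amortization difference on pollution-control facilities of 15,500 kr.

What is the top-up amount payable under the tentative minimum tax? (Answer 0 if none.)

Mainline income levy:
  155,000 kr × 14% = 21,700 kr
  339,000 kr × 18% = 61,020 kr
  57,000 kr × 31% = 17,670 kr
  → 100,390 kr

Tentative minimum tax:
  Adjusted income: 551,000 kr + 7,000 kr + 59,500 kr + 15,500 kr = 633,000 kr
  Less exemption 55,000 kr → base 578,000 kr
  578,000 kr × 24% = 138,720 kr

Excess of tentative minimum tax over mainline income levy: 138,720 kr − 100,390 kr = 38,330 kr.

38,330 kr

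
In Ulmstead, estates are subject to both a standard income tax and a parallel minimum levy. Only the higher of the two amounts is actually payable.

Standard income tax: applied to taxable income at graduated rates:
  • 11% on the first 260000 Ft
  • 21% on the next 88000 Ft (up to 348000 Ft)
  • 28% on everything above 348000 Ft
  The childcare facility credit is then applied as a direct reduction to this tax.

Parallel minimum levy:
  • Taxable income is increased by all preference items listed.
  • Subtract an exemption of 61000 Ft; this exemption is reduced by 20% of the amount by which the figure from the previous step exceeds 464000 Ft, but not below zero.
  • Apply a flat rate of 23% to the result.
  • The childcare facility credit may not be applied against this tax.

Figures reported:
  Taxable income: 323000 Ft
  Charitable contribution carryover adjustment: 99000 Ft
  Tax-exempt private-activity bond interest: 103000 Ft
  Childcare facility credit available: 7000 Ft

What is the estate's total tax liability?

109526 Ft

Parallel minimum levy:
  Adjusted income: 323000 Ft + 99000 Ft + 103000 Ft = 525000 Ft
  Exemption: 61000 Ft − 20% × (525000 Ft − 464000 Ft) = 61000 Ft − 12200 Ft = 48800 Ft
  Base: 525000 Ft − 48800 Ft = 476200 Ft
  476200 Ft × 23% = 109526 Ft

Standard income tax:
  260000 Ft × 11% = 28600 Ft
  63000 Ft × 21% = 13230 Ft
  → 41830 Ft
  Less childcare facility credit 7000 Ft → 34830 Ft

109526 Ft > 34830 Ft, so the parallel minimum levy is the binding amount.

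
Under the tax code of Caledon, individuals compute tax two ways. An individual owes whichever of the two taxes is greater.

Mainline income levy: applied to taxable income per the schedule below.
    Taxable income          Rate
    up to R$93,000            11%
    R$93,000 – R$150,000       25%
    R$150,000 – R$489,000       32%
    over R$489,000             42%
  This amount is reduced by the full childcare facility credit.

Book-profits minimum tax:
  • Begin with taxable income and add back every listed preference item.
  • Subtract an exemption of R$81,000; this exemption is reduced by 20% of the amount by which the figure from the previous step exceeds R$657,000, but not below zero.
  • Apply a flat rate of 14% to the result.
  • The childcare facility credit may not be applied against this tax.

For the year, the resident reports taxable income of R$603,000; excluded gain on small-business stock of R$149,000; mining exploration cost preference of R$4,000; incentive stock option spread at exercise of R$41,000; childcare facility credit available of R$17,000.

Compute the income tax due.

Book-profits minimum tax:
  Adjusted income: R$603,000 + R$149,000 + R$4,000 + R$41,000 = R$797,000
  Exemption: R$81,000 − 20% × (R$797,000 − R$657,000) = R$81,000 − R$28,000 = R$53,000
  Base: R$797,000 − R$53,000 = R$744,000
  R$744,000 × 14% = R$104,160

Mainline income levy:
  R$93,000 × 11% = R$10,230
  R$57,000 × 25% = R$14,250
  R$339,000 × 32% = R$108,480
  R$114,000 × 42% = R$47,880
  → R$180,840
  Less childcare facility credit R$17,000 → R$163,840

R$163,840 > R$104,160, so the mainline income levy governs.

R$163,840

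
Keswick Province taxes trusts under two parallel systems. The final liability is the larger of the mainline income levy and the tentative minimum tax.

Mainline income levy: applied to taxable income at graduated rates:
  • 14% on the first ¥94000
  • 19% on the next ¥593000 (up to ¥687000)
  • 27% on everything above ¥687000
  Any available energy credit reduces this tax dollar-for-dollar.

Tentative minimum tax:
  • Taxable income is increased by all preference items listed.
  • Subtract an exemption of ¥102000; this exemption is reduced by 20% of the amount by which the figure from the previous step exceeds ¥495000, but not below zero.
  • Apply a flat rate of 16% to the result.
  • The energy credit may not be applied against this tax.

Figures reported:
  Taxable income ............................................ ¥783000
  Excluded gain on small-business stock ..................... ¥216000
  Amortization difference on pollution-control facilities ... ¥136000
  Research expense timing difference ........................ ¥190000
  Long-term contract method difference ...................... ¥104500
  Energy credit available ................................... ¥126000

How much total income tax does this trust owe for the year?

¥228720

Mainline income levy:
  ¥94000 × 14% = ¥13160
  ¥593000 × 19% = ¥112670
  ¥96000 × 27% = ¥25920
  → ¥151750
  Less energy credit ¥126000 → ¥25750

Tentative minimum tax:
  Adjusted income: ¥783000 + ¥216000 + ¥136000 + ¥190000 + ¥104500 = ¥1429500
  Exemption: 20% × (¥1429500 − ¥495000) = ¥186900 ≥ ¥102000, so the exemption is fully phased out
  Base: ¥1429500 − ¥0 = ¥1429500
  ¥1429500 × 16% = ¥228720

¥228720 > ¥25750, so the tentative minimum tax is the binding amount.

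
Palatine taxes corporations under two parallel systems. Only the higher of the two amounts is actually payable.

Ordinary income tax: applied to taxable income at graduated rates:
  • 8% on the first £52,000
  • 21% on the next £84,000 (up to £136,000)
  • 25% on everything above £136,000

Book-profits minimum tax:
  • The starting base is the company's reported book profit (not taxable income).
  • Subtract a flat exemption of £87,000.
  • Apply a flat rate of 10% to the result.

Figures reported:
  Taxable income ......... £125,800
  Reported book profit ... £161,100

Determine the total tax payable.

£19,658

Ordinary income tax:
  £52,000 × 8% = £4,160
  £73,800 × 21% = £15,498
  → £19,658

Book-profits minimum tax:
  Base (reported book profit): £161,100
  Less exemption £87,000 → base £74,100
  £74,100 × 10% = £7,410

£19,658 > £7,410, so the ordinary income tax governs.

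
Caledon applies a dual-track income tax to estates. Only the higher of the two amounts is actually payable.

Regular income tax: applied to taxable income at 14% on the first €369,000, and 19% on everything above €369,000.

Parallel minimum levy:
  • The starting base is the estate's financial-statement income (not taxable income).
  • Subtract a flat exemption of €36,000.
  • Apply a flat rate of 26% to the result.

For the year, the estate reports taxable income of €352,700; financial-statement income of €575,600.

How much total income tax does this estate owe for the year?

Regular income tax:
  €352,700 × 14% = €49,378

Parallel minimum levy:
  Base (financial-statement income): €575,600
  Less exemption €36,000 → base €539,600
  €539,600 × 26% = €140,296

€140,296 > €49,378, so the parallel minimum levy is the binding amount.

€140,296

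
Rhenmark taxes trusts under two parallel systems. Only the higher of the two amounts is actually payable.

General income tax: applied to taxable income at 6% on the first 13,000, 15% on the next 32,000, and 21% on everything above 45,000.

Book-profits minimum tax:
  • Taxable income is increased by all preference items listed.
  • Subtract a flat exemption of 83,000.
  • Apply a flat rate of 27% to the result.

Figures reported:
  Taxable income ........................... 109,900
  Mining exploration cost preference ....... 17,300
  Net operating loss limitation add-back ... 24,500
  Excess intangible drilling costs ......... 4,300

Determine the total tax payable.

19,710

General income tax:
  13,000 × 6% = 780
  32,000 × 15% = 4,800
  64,900 × 21% = 13,629
  → 19,209

Book-profits minimum tax:
  Adjusted income: 109,900 + 17,300 + 24,500 + 4,300 = 156,000
  Less exemption 83,000 → base 73,000
  73,000 × 27% = 19,710

19,710 > 19,209, so the book-profits minimum tax is the binding amount.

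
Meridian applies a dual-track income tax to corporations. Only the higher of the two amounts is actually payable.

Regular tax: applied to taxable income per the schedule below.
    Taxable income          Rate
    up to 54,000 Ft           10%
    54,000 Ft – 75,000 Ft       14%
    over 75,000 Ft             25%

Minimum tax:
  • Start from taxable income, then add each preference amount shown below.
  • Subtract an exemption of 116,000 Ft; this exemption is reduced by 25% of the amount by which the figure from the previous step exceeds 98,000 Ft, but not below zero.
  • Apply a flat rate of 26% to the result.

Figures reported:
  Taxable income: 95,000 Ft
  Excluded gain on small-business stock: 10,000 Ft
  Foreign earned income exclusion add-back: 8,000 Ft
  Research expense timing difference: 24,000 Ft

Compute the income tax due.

13,340 Ft

Minimum tax:
  Adjusted income: 95,000 Ft + 10,000 Ft + 8,000 Ft + 24,000 Ft = 137,000 Ft
  Exemption: 116,000 Ft − 25% × (137,000 Ft − 98,000 Ft) = 116,000 Ft − 9,750 Ft = 106,250 Ft
  Base: 137,000 Ft − 106,250 Ft = 30,750 Ft
  30,750 Ft × 26% = 7,995 Ft

Regular tax:
  54,000 Ft × 10% = 5,400 Ft
  21,000 Ft × 14% = 2,940 Ft
  20,000 Ft × 25% = 5,000 Ft
  → 13,340 Ft

13,340 Ft > 7,995 Ft, so the regular tax governs.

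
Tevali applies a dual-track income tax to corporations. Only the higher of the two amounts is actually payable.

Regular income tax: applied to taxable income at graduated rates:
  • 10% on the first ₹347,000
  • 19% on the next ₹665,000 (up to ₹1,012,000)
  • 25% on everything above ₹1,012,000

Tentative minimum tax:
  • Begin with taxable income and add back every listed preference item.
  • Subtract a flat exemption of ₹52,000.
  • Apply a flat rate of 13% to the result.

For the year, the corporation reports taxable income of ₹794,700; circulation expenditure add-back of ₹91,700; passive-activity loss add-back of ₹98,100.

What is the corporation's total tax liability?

₹121,225

Regular income tax:
  ₹347,000 × 10% = ₹34,700
  ₹447,700 × 19% = ₹85,063
  → ₹119,763

Tentative minimum tax:
  Adjusted income: ₹794,700 + ₹91,700 + ₹98,100 = ₹984,500
  Less exemption ₹52,000 → base ₹932,500
  ₹932,500 × 13% = ₹121,225

₹121,225 > ₹119,763, so the tentative minimum tax is the binding amount.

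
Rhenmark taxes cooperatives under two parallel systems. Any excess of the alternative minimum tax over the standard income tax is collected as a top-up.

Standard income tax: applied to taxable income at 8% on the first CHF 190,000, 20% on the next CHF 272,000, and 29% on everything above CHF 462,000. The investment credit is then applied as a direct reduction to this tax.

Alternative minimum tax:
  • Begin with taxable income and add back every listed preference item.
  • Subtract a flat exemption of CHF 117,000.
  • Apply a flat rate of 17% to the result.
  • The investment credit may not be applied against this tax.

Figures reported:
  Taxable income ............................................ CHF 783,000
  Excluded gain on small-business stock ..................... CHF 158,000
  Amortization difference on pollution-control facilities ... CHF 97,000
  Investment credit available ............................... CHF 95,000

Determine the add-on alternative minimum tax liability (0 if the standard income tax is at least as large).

CHF 88,880

Alternative minimum tax:
  Adjusted income: CHF 783,000 + CHF 158,000 + CHF 97,000 = CHF 1,038,000
  Less exemption CHF 117,000 → base CHF 921,000
  CHF 921,000 × 17% = CHF 156,570

Standard income tax:
  CHF 190,000 × 8% = CHF 15,200
  CHF 272,000 × 20% = CHF 54,400
  CHF 321,000 × 29% = CHF 93,090
  → CHF 162,690
  Less investment credit CHF 95,000 → CHF 67,690

Excess of alternative minimum tax over standard income tax: CHF 156,570 − CHF 67,690 = CHF 88,880.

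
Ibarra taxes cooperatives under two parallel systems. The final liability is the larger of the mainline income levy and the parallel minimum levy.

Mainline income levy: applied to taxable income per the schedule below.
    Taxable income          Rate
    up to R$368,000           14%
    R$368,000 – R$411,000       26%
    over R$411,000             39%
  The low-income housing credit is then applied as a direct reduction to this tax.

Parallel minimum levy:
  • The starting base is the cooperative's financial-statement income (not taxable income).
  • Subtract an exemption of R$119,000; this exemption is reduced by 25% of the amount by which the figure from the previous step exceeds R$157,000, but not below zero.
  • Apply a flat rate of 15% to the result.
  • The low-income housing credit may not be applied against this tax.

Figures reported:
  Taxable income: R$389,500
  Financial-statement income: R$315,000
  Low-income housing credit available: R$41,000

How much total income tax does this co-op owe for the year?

R$35,325

Parallel minimum levy:
  Base (financial-statement income): R$315,000
  Exemption: R$119,000 − 25% × (R$315,000 − R$157,000) = R$119,000 − R$39,500 = R$79,500
  Base: R$315,000 − R$79,500 = R$235,500
  R$235,500 × 15% = R$35,325

Mainline income levy:
  R$368,000 × 14% = R$51,520
  R$21,500 × 26% = R$5,590
  → R$57,110
  Less low-income housing credit R$41,000 → R$16,110

R$35,325 > R$16,110, so the parallel minimum levy is the binding amount.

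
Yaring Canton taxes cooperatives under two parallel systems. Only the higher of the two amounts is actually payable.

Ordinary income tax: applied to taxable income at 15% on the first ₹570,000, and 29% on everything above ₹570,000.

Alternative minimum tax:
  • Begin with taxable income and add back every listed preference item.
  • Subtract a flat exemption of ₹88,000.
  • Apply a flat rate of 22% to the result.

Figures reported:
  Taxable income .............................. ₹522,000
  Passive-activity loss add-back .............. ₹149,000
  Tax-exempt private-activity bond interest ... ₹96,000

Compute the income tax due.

Alternative minimum tax:
  Adjusted income: ₹522,000 + ₹149,000 + ₹96,000 = ₹767,000
  Less exemption ₹88,000 → base ₹679,000
  ₹679,000 × 22% = ₹149,380

Ordinary income tax:
  ₹522,000 × 15% = ₹78,300

₹149,380 > ₹78,300, so the alternative minimum tax is the binding amount.

₹149,380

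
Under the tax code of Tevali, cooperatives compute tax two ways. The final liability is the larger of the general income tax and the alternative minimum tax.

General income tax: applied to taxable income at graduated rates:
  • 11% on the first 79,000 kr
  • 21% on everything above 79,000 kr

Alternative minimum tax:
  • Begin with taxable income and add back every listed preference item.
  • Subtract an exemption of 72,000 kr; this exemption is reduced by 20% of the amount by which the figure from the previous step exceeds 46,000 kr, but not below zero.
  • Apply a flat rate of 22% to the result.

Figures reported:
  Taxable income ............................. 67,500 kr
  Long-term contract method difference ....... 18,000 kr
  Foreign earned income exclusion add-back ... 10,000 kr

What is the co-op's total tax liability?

Alternative minimum tax:
  Adjusted income: 67,500 kr + 18,000 kr + 10,000 kr = 95,500 kr
  Exemption: 72,000 kr − 20% × (95,500 kr − 46,000 kr) = 72,000 kr − 9,900 kr = 62,100 kr
  Base: 95,500 kr − 62,100 kr = 33,400 kr
  33,400 kr × 22% = 7,348 kr

General income tax:
  67,500 kr × 11% = 7,425 kr

7,425 kr > 7,348 kr, so the general income tax governs.

7,425 kr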